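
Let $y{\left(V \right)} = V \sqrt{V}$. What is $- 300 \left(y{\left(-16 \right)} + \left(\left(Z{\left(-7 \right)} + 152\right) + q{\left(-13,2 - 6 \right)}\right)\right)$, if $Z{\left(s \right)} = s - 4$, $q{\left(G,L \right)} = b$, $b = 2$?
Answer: $-42900 + 19200 i \approx -42900.0 + 19200.0 i$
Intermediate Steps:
$q{\left(G,L \right)} = 2$
$Z{\left(s \right)} = -4 + s$
$y{\left(V \right)} = V^{\frac{3}{2}}$
$- 300 \left(y{\left(-16 \right)} + \left(\left(Z{\left(-7 \right)} + 152\right) + q{\left(-13,2 - 6 \right)}\right)\right) = - 300 \left(\left(-16\right)^{\frac{3}{2}} + \left(\left(\left(-4 - 7\right) + 152\right) + 2\right)\right) = - 300 \left(- 64 i + \left(\left(-11 + 152\right) + 2\right)\right) = - 300 \left(- 64 i + \left(141 + 2\right)\right) = - 300 \left(- 64 i + 143\right) = - 300 \left(143 - 64 i\right) = -42900 + 19200 i$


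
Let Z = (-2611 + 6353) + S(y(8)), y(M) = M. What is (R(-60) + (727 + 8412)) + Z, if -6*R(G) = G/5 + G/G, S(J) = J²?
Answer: 77681/6 ≈ 12947.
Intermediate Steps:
Z = 3806 (Z = (-2611 + 6353) + 8² = 3742 + 64 = 3806)
R(G) = -⅙ - G/30 (R(G) = -(G/5 + G/G)/6 = -(G*(⅕) + 1)/6 = -(G/5 + 1)/6 = -(1 + G/5)/6 = -⅙ - G/30)
(R(-60) + (727 + 8412)) + Z = ((-⅙ - 1/30*(-60)) + (727 + 8412)) + 3806 = ((-⅙ + 2) + 9139) + 3806 = (11/6 + 9139) + 3806 = 54845/6 + 3806 = 77681/6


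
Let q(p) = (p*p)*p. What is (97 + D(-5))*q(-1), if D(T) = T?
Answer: -92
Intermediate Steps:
q(p) = p**3 (q(p) = p**2*p = p**3)
(97 + D(-5))*q(-1) = (97 - 5)*(-1)**3 = 92*(-1) = -92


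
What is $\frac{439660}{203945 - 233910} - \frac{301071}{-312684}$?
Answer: $- \frac{658733615}{48049108} \approx -13.71$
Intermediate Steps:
$\frac{439660}{203945 - 233910} - \frac{301071}{-312684} = \frac{439660}{203945 - 233910} - - \frac{100357}{104228} = \frac{439660}{-29965} + \frac{100357}{104228} = 439660 \left(- \frac{1}{29965}\right) + \frac{100357}{104228} = - \frac{6764}{461} + \frac{100357}{104228} = - \frac{658733615}{48049108}$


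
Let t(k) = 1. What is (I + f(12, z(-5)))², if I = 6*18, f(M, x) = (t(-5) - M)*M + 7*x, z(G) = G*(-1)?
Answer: 121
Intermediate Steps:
z(G) = -G
f(M, x) = 7*x + M*(1 - M) (f(M, x) = (1 - M)*M + 7*x = M*(1 - M) + 7*x = 7*x + M*(1 - M))
I = 108
(I + f(12, z(-5)))² = (108 + (12 - 1*12² + 7*(-1*(-5))))² = (108 + (12 - 1*144 + 7*5))² = (108 + (12 - 144 + 35))² = (108 - 97)² = 11² = 121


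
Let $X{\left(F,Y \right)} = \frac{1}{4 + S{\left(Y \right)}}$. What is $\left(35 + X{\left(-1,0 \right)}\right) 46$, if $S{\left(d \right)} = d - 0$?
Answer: $\frac{3243}{2} \approx 1621.5$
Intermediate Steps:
$S{\left(d \right)} = d$ ($S{\left(d \right)} = d + 0 = d$)
$X{\left(F,Y \right)} = \frac{1}{4 + Y}$
$\left(35 + X{\left(-1,0 \right)}\right) 46 = \left(35 + \frac{1}{4 + 0}\right) 46 = \left(35 + \frac{1}{4}\right) 46 = \frac{141}{4} \cdot 46 = \frac{3243}{2}$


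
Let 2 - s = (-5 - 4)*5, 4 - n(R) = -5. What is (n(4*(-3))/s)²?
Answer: 81/2209 ≈ 0.036668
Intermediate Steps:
n(R) = 9 (n(R) = 4 - 1*(-5) = 4 + 5 = 9)
s = 47 (s = 2 - (-5 - 4)*5 = 2 - (-9)*5 = 2 - 1*(-45) = 2 + 45 = 47)
(n(4*(-3))/s)² = (9/47)² = 81/2209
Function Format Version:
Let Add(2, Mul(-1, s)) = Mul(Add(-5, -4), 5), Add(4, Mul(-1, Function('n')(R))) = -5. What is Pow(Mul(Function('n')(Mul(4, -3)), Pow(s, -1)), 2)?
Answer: Rational(81, 2209) ≈ 0.036668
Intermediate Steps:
Function('n')(R) = 9 (Function('n')(R) = Add(4, Mul(-1, -5)) = Add(4, 5) = 9)
s = 47 (s = Add(2, Mul(-1, Mul(Add(-5, -4), 5))) = Add(2, Mul(-1, Mul(-9, 5))) = Add(2, Mul(-1, -45)) = Add(2, 45) = 47)
Pow(Mul(Function('n')(Mul(4, -3)), Pow(s, -1)), 2) = Pow(Mul(9, Pow(47, -1)), 2) = Pow(Mul(9, Rational(1, 47)), 2) = Pow(Rational(9, 47), 2) = Rational(81, 2209)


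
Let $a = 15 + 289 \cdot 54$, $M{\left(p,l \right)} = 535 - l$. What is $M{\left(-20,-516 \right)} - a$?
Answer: $-14570$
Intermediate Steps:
$a = 15621$ ($a = 15 + 15606 = 15621$)
$M{\left(-20,-516 \right)} - a = \left(535 - -516\right) - 15621 = \left(535 + 516\right) - 15621 = 1051 - 15621 = -14570$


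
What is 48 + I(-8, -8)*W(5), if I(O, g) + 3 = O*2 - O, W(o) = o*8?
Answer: -392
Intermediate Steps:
W(o) = 8*o
I(O, g) = -3 + O (I(O, g) = -3 + (O*2 - O) = -3 + (2*O - O) = -3 + O)
48 + I(-8, -8)*W(5) = 48 + (-3 - 8)*(8*5) = 48 - 11*40 = 48 - 440 = -392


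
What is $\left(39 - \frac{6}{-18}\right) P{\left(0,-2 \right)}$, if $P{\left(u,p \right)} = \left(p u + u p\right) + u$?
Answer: $0$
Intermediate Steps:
$P{\left(u,p \right)} = u + 2 p u$ ($P{\left(u,p \right)} = \left(p u + p u\right) + u = 2 p u + u = u + 2 p u$)
$\left(39 - \frac{6}{-18}\right) P{\left(0,-2 \right)} = \left(39 - \frac{6}{-18}\right) 0 \left(1 + 2 \left(-2\right)\right) = \left(39 - - \frac{1}{3}\right) 0 \left(1 - 4\right) = \left(39 + \frac{1}{3}\right) 0 \left(-3\right) = \frac{118}{3} \cdot 0 = 0$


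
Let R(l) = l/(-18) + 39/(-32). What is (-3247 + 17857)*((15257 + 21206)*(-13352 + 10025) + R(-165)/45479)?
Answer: -184241840614601305/103952 ≈ -1.7724e+12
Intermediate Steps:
R(l) = -39/32 - l/18 (R(l) = l*(-1/18) + 39*(-1/32) = -l/18 - 39/32 = -39/32 - l/18)
(-3247 + 17857)*((15257 + 21206)*(-13352 + 10025) + R(-165)/45479) = (-3247 + 17857)*((15257 + 21206)*(-13352 + 10025) + (-39/32 - 1/18*(-165))/45479) = 14610*(36463*(-3327) + (-39/32 + 55/6)*(1/45479)) = 14610*(-121312401 + (763/96)*(1/45479)) = 14610*(-121312401 + 109/623712) = 14610*(-75664000252403/623712) = -184241840614601305/103952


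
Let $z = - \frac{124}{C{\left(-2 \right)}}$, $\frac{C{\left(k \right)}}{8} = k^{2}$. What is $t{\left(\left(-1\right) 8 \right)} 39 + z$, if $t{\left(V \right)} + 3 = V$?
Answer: $- \frac{3463}{8} \approx -432.88$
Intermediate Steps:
$t{\left(V \right)} = -3 + V$
$C{\left(k \right)} = 8 k^{2}$
$z = - \frac{31}{8}$ ($z = - \frac{124}{8 \left(-2\right)^{2}} = - \frac{124}{8 \cdot 4} = - \frac{124}{32} = \left(-124\right) \frac{1}{32} = - \frac{31}{8} \approx -3.875$)
$t{\left(\left(-1\right) 8 \right)} 39 + z = \left(-3 - 8\right) 39 - \frac{31}{8} = \left(-11\right) 39 - \frac{31}{8} = -429 - \frac{31}{8} = - \frac{3463}{8}$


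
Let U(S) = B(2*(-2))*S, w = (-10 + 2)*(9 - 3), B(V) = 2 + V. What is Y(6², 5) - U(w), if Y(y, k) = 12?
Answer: -84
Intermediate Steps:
w = -48 (w = -8*6 = -48)
U(S) = -2*S (U(S) = (2 + 2*(-2))*S = (2 - 4)*S = -2*S)
Y(6², 5) - U(w) = 12 - (-2)*(-48) = 12 - 1*96 = 12 - 96 = -84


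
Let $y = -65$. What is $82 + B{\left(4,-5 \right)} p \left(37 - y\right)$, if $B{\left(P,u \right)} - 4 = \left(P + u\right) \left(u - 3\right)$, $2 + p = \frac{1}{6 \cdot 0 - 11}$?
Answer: $- \frac{27250}{11} \approx -2477.3$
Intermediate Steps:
$p = - \frac{23}{11}$ ($p = -2 + \frac{1}{6 \cdot 0 - 11} = -2 + \frac{1}{0 - 11} = -2 + \frac{1}{-11} = -2 - \frac{1}{11} = - \frac{23}{11} \approx -2.0909$)
$B{\left(P,u \right)} = 4 + \left(-3 + u\right) \left(P + u\right)$ ($B{\left(P,u \right)} = 4 + \left(P + u\right) \left(u - 3\right) = 4 + \left(P + u\right) \left(-3 + u\right) = 4 + \left(-3 + u\right) \left(P + u\right)$)
$82 + B{\left(4,-5 \right)} p \left(37 - y\right) = 82 + \left(4 + \left(-5\right)^{2} - 12 - -15 + 4 \left(-5\right)\right) \left(- \frac{23}{11}\right) \left(37 - -65\right) = 82 + \left(4 + 25 - 12 + 15 - 20\right) \left(- \frac{23}{11}\right) \left(37 + 65\right) = 82 + 12 \left(- \frac{23}{11}\right) 102 = 82 - \frac{28152}{11} = - \frac{27250}{11}$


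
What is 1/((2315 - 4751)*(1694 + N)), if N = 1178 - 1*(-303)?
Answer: -1/7734300 ≈ -1.2929e-7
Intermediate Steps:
N = 1481 (N = 1178 + 303 = 1481)
1/((2315 - 4751)*(1694 + N)) = 1/((2315 - 4751)*(1694 + 1481)) = 1/(-2436*3175) = 1/(-7734300) = -1/7734300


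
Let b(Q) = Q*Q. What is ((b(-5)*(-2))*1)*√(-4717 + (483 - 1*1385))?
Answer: -50*I*√5619 ≈ -3748.0*I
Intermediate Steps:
b(Q) = Q²
((b(-5)*(-2))*1)*√(-4717 + (483 - 1*1385)) = (((-5)²*(-2))*1)*√(-4717 + (483 - 1*1385)) = ((25*(-2))*1)*√(-4717 + (483 - 1385)) = (-50*1)*√(-4717 - 902) = -50*I*√5619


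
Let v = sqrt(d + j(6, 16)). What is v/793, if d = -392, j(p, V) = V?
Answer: 2*I*sqrt(94)/793 ≈ 0.024452*I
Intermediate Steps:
v = 2*I*sqrt(94) (v = sqrt(-392 + 16) = sqrt(-376) = 2*I*sqrt(94) ≈ 19.391*I)
v/793 = (2*I*sqrt(94))/793 = (2*I*sqrt(94))*(1/793) = 2*I*sqrt(94)/793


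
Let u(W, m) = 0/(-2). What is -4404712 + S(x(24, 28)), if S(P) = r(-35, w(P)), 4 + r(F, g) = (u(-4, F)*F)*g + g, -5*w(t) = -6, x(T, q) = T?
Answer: -22023574/5 ≈ -4.4047e+6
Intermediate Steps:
u(W, m) = 0 (u(W, m) = 0*(-1/2) = 0)
w(t) = 6/5 (w(t) = -1/5*(-6) = 6/5)
r(F, g) = -4 + g (r(F, g) = -4 + ((0*F)*g + g) = -4 + (0*g + g) = -4 + (0 + g) = -4 + g)
S(P) = -14/5 (S(P) = -4 + 6/5 = -14/5)
-4404712 + S(x(24, 28)) = -4404712 - 14/5 = -22023574/5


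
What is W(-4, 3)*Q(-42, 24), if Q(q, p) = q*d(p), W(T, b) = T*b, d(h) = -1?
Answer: -504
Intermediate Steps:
Q(q, p) = -q (Q(q, p) = q*(-1) = -q)
W(-4, 3)*Q(-42, 24) = (-4*3)*(-1*(-42)) = -12*42 = -504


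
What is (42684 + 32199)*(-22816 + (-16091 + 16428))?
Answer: -1683294957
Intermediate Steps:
(42684 + 32199)*(-22816 + (-16091 + 16428)) = 74883*(-22816 + 337) = 74883*(-22479) = -1683294957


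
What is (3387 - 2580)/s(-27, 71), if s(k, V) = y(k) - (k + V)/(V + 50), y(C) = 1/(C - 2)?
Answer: -257433/127 ≈ -2027.0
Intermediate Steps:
y(C) = 1/(-2 + C)
s(k, V) = 1/(-2 + k) - (V + k)/(50 + V) (s(k, V) = 1/(-2 + k) - (k + V)/(V + 50) = 1/(-2 + k) - (V + k)/(50 + V))
(3387 - 2580)/s(-27, 71) = (3387 - 2580)/(((50 + 71 - (-2 - 27)*(71 - 27))/((-2 - 27)*(50 + 71)))) = 807/(((50 + 71 - 1*(-29)*44)/(-29*121))) = 807/((-1/29*1/121*(50 + 71 + 1276))) = 807/((-1/29*1/121*1397)) = 807/(-127/319) = 807*(-319/127) = -257433/127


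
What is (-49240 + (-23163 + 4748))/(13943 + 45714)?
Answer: -67655/59657 ≈ -1.1341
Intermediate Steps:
(-49240 + (-23163 + 4748))/(13943 + 45714) = (-49240 - 18415)/59657 = -67655*1/59657 = -67655/59657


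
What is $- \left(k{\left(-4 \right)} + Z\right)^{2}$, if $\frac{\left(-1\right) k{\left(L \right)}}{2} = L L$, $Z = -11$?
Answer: $-1849$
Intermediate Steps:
$k{\left(L \right)} = - 2 L^{2}$ ($k{\left(L \right)} = - 2 L L = - 2 L^{2}$)
$- \left(k{\left(-4 \right)} + Z\right)^{2} = - \left(- 2 \left(-4\right)^{2} - 11\right)^{2} = - \left(\left(-2\right) 16 - 11\right)^{2} = - \left(-32 - 11\right)^{2} = - \left(-43\right)^{2} = \left(-1\right) 1849 = -1849$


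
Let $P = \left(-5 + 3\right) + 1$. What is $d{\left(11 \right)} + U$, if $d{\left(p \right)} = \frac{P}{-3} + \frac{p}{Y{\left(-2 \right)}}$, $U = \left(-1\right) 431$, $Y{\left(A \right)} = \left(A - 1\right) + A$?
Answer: $- \frac{6493}{15} \approx -432.87$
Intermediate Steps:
$P = -1$ ($P = -2 + 1 = -1$)
$Y{\left(A \right)} = -1 + 2 A$ ($Y{\left(A \right)} = \left(-1 + A\right) + A = -1 + 2 A$)
$U = -431$
$d{\left(p \right)} = \frac{1}{3} - \frac{p}{5}$ ($d{\left(p \right)} = - \frac{1}{-3} + \frac{p}{-1 + 2 \left(-2\right)} = \left(-1\right) \left(- \frac{1}{3}\right) + \frac{p}{-1 - 4} = \frac{1}{3} + \frac{p}{-5} = \frac{1}{3} + p \left(- \frac{1}{5}\right) = \frac{1}{3} - \frac{p}{5}$)
$d{\left(11 \right)} + U = \left(\frac{1}{3} - \frac{11}{5}\right) - 431 = - \frac{28}{15} - 431 = - \frac{6493}{15}$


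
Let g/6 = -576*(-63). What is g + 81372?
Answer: 299100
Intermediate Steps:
g = 217728 (g = 6*(-576*(-63)) = 6*36288 = 217728)
g + 81372 = 217728 + 81372 = 299100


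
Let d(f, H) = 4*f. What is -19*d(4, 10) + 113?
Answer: -191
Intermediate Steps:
-19*d(4, 10) + 113 = -76*4 + 113 = -19*16 + 113 = -304 + 113 = -191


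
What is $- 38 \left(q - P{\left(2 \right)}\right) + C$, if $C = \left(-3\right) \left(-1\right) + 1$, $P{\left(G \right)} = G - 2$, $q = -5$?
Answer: $194$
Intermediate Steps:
$P{\left(G \right)} = -2 + G$
$C = 4$ ($C = 3 + 1 = 4$)
$- 38 \left(q - P{\left(2 \right)}\right) + C = - 38 \left(-5 - \left(-2 + 2\right)\right) + 4 = - 38 \left(-5 - 0\right) + 4 = - 38 \left(-5 + 0\right) + 4 = \left(-38\right) \left(-5\right) + 4 = 190 + 4 = 194$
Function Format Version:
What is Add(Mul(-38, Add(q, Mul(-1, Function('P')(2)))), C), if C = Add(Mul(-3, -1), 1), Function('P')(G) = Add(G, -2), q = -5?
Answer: 194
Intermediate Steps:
Function('P')(G) = Add(-2, G)
C = 4 (C = Add(3, 1) = 4)
Add(Mul(-38, Add(q, Mul(-1, Function('P')(2)))), C) = Add(Mul(-38, Add(-5, Mul(-1, Add(-2, 2)))), 4) = Add(Mul(-38, Add(-5, Mul(-1, 0))), 4) = Add(Mul(-38, Add(-5, 0)), 4) = Add(Mul(-38, -5), 4) = Add(190, 4) = 194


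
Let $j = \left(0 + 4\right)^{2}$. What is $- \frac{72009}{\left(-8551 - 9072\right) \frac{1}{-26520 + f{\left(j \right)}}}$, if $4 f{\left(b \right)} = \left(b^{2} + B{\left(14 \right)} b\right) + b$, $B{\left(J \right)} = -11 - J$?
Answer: $- \frac{1911982968}{17623} \approx -1.0849 \cdot 10^{5}$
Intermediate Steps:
$j = 16$ ($j = 4^{2} = 16$)
$f{\left(b \right)} = - 6 b + \frac{b^{2}}{4}$ ($f{\left(b \right)} = \frac{\left(b^{2} + \left(-11 - 14\right) b\right) + b}{4} = \frac{\left(b^{2} - 25 b\right) + b}{4} = \frac{b^{2} - 24 b}{4} = - 6 b + \frac{b^{2}}{4}$)
$- \frac{72009}{\left(-8551 - 9072\right) \frac{1}{-26520 + f{\left(j \right)}}} = - \frac{72009}{\left(-8551 - 9072\right) \frac{1}{-26520 + \frac{1}{4} \cdot 16 \left(-24 + 16\right)}} = - \frac{72009}{\left(-17623\right) \frac{1}{-26520 + \frac{1}{4} \cdot 16 \left(-8\right)}} = - \frac{72009}{\left(-17623\right) \frac{1}{-26520 - 32}} = - \frac{72009}{\left(-17623\right) \frac{1}{-26552}} = - \frac{72009}{\left(-17623\right) \left(- \frac{1}{26552}\right)} = - \frac{72009}{\frac{17623}{26552}} = \left(-72009\right) \frac{26552}{17623} = - \frac{1911982968}{17623}$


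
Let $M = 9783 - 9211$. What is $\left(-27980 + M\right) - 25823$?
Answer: $-53231$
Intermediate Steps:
$M = 572$ ($M = 9783 - 9211 = 572$)
$\left(-27980 + M\right) - 25823 = \left(-27980 + 572\right) - 25823 = -27408 - 25823 = -53231$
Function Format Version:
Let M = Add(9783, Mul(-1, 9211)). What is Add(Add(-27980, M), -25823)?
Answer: -53231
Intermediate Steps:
M = 572 (M = Add(9783, -9211) = 572)
Add(Add(-27980, M), -25823) = Add(Add(-27980, 572), -25823) = Add(-27408, -25823) = -53231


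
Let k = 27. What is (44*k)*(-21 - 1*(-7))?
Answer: -16632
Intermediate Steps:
(44*k)*(-21 - 1*(-7)) = (44*27)*(-21 - 1*(-7)) = 1188*(-21 + 7) = 1188*(-14) = -16632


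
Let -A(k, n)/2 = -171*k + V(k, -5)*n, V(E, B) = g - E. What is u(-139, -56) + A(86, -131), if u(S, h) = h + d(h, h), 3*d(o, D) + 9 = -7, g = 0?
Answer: 20456/3 ≈ 6818.7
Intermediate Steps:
d(o, D) = -16/3 (d(o, D) = -3 + (⅓)*(-7) = -3 - 7/3 = -16/3)
u(S, h) = -16/3 + h (u(S, h) = h - 16/3 = -16/3 + h)
V(E, B) = -E (V(E, B) = 0 - E = -E)
A(k, n) = 342*k + 2*k*n (A(k, n) = -2*(-171*k + (-k)*n) = -2*(-171*k - k*n) = 342*k + 2*k*n)
u(-139, -56) + A(86, -131) = (-16/3 - 56) + 2*86*(171 - 131) = -184/3 + 2*86*40 = -184/3 + 6880 = 20456/3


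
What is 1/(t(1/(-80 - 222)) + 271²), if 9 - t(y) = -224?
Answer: 1/73674 ≈ 1.3573e-5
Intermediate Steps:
t(y) = 233 (t(y) = 9 - 1*(-224) = 9 + 224 = 233)
1/(t(1/(-80 - 222)) + 271²) = 1/(233 + 271²) = 1/(233 + 73441) = 1/73674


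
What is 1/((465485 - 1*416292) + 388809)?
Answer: 1/438002 ≈ 2.2831e-6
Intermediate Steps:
1/((465485 - 1*416292) + 388809) = 1/((465485 - 416292) + 388809) = 1/(49193 + 388809) = 1/438002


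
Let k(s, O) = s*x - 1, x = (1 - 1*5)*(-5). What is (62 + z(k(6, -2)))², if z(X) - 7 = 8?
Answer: 5929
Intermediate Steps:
x = 20 (x = (1 - 5)*(-5) = -4*(-5) = 20)
k(s, O) = -1 + 20*s (k(s, O) = s*20 - 1 = 20*s - 1 = -1 + 20*s)
z(X) = 15 (z(X) = 7 + 8 = 15)
(62 + z(k(6, -2)))² = (62 + 15)² = 77² = 5929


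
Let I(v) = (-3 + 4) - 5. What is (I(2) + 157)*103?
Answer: 15759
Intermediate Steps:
I(v) = -4 (I(v) = 1 - 5 = -4)
(I(2) + 157)*103 = (-4 + 157)*103 = 153*103 = 15759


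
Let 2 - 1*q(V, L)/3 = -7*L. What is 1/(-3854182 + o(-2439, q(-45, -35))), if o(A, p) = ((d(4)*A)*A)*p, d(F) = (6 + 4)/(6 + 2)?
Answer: -4/21698504773 ≈ -1.8434e-10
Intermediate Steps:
q(V, L) = 6 + 21*L (q(V, L) = 6 - (-21)*L = 6 + 21*L)
d(F) = 5/4 (d(F) = 10/8 = 10*(⅛) = 5/4)
o(A, p) = 5*p*A²/4 (o(A, p) = ((5*A/4)*A)*p = (5*A²/4)*p = 5*p*A²/4)
1/(-3854182 + o(-2439, q(-45, -35))) = 1/(-3854182 + (5/4)*(6 + 21*(-35))*(-2439)²) = 1/(-3854182 + (5/4)*(6 - 735)*5948721) = 1/(-3854182 + (5/4)*(-729)*5948721) = 1/(-3854182 - 21683088045/4) = 1/(-21698504773/4) = -4/21698504773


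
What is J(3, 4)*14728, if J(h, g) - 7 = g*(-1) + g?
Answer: 103096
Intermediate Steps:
J(h, g) = 7 (J(h, g) = 7 + (g*(-1) + g) = 7 + (-g + g) = 7 + 0 = 7)
J(3, 4)*14728 = 7*14728 = 103096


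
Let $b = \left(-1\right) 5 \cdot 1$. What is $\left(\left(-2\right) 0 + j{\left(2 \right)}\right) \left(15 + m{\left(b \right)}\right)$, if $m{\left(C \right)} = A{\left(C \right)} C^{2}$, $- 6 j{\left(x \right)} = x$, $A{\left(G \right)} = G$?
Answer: $\frac{110}{3} \approx 36.667$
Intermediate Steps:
$j{\left(x \right)} = - \frac{x}{6}$
$b = -5$ ($b = \left(-5\right) 1 = -5$)
$m{\left(C \right)} = C^{3}$ ($m{\left(C \right)} = C C^{2} = C^{3}$)
$\left(\left(-2\right) 0 + j{\left(2 \right)}\right) \left(15 + m{\left(b \right)}\right) = \left(\left(-2\right) 0 - \frac{1}{3}\right) \left(15 + \left(-5\right)^{3}\right) = \left(0 - \frac{1}{3}\right) \left(15 - 125\right) = \left(- \frac{1}{3}\right) \left(-110\right) = \frac{110}{3}$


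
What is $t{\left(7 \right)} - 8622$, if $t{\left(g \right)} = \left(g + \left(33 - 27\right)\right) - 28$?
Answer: $-8637$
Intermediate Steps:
$t{\left(g \right)} = -22 + g$ ($t{\left(g \right)} = \left(g + \left(33 - 27\right)\right) - 28 = \left(g + 6\right) - 28 = \left(6 + g\right) - 28 = -22 + g$)
$t{\left(7 \right)} - 8622 = \left(-22 + 7\right) - 8622 = -15 - 8622 = -8637$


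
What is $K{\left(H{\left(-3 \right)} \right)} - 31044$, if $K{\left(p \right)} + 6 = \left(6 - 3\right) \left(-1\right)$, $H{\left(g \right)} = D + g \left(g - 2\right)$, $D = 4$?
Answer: $-31053$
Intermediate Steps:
$H{\left(g \right)} = 4 + g \left(-2 + g\right)$ ($H{\left(g \right)} = 4 + g \left(g - 2\right) = 4 + g \left(-2 + g\right)$)
$K{\left(p \right)} = -9$ ($K{\left(p \right)} = -6 + \left(6 - 3\right) \left(-1\right) = -6 + 3 \left(-1\right) = -6 - 3 = -9$)
$K{\left(H{\left(-3 \right)} \right)} - 31044 = -9 - 31044 = -31053$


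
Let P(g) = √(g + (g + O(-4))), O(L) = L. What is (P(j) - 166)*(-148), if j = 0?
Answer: 24568 - 296*I ≈ 24568.0 - 296.0*I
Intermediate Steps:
P(g) = √(-4 + 2*g) (P(g) = √(g + (g - 4)) = √(g + (-4 + g)) = √(-4 + 2*g))
(P(j) - 166)*(-148) = (√(-4 + 2*0) - 166)*(-148) = (√(-4 + 0) - 166)*(-148) = (√(-4) - 166)*(-148) = (2*I - 166)*(-148) = (-166 + 2*I)*(-148) = 24568 - 296*I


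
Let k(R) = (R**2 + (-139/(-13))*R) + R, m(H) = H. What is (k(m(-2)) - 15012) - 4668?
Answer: -256092/13 ≈ -19699.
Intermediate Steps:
k(R) = R**2 + 152*R/13 (k(R) = (R**2 + (-139*(-1/13))*R) + R = (R**2 + 139*R/13) + R = R**2 + 152*R/13)
(k(m(-2)) - 15012) - 4668 = ((1/13)*(-2)*(152 + 13*(-2)) - 15012) - 4668 = ((1/13)*(-2)*(152 - 26) - 15012) - 4668 = ((1/13)*(-2)*126 - 15012) - 4668 = (-252/13 - 15012) - 4668 = -195408/13 - 4668 = -256092/13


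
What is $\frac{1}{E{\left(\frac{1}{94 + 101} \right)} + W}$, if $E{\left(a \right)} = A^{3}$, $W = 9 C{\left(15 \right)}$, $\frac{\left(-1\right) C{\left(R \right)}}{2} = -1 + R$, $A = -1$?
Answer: $- \frac{1}{253} \approx -0.0039526$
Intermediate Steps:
$C{\left(R \right)} = 2 - 2 R$ ($C{\left(R \right)} = - 2 \left(-1 + R\right) = 2 - 2 R$)
$W = -252$ ($W = 9 \left(2 - 30\right) = 9 \left(-28\right) = -252$)
$E{\left(a \right)} = -1$ ($E{\left(a \right)} = \left(-1\right)^{3} = -1$)
$\frac{1}{E{\left(\frac{1}{94 + 101} \right)} + W} = \frac{1}{-1 - 252} = \frac{1}{-253} = - \frac{1}{253}$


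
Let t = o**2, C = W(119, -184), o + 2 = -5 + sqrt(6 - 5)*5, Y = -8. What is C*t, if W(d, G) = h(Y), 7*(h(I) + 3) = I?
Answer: -116/7 ≈ -16.571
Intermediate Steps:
h(I) = -3 + I/7
W(d, G) = -29/7 (W(d, G) = -3 + (1/7)*(-8) = -3 - 8/7 = -29/7)
o = -2 (o = -2 + (-5 + sqrt(6 - 5)*5) = -2 + (-5 + sqrt(1)*5) = -2 + (-5 + 1*5) = -2 + (-5 + 5) = -2 + 0 = -2)
C = -29/7 ≈ -4.1429
t = 4 (t = (-2)**2 = 4)
C*t = -29/7*4 = -116/7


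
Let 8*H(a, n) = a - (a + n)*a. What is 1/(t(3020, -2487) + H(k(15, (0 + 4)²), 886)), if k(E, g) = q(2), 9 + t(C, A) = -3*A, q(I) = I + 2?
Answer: 2/14015 ≈ 0.00014270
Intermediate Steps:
q(I) = 2 + I
t(C, A) = -9 - 3*A
k(E, g) = 4 (k(E, g) = 2 + 2 = 4)
H(a, n) = a/8 - a*(a + n)/8 (H(a, n) = (a - (a + n)*a)/8 = (a - a*(a + n))/8 = a/8 - a*(a + n)/8)
1/(t(3020, -2487) + H(k(15, (0 + 4)²), 886)) = 1/((-9 - 3*(-2487)) + (⅛)*4*(1 - 1*4 - 1*886)) = 1/((-9 + 7461) + (⅛)*4*(1 - 4 - 886)) = 1/(7452 + (⅛)*4*(-889)) = 1/(7452 - 889/2) = 1/(14015/2) = 2/14015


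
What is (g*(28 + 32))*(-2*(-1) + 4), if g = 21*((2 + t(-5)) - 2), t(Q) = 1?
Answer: 7560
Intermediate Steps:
g = 21 (g = 21*((2 + 1) - 2) = 21*(3 - 2) = 21*1 = 21)
(g*(28 + 32))*(-2*(-1) + 4) = (21*(28 + 32))*(-2*(-1) + 4) = (21*60)*(2 + 4) = 1260*6 = 7560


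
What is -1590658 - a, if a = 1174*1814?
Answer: -3720294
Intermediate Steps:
a = 2129636
-1590658 - a = -1590658 - 1*2129636 = -1590658 - 2129636 = -3720294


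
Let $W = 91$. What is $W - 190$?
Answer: $-99$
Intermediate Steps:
$W - 190 = 91 - 190 = -99$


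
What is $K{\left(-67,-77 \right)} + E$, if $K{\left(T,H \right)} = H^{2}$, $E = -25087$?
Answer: $-19158$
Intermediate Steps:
$K{\left(-67,-77 \right)} + E = \left(-77\right)^{2} - 25087 = 5929 - 25087 = -19158$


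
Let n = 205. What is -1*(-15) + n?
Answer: 220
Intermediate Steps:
-1*(-15) + n = -1*(-15) + 205 = 15 + 205 = 220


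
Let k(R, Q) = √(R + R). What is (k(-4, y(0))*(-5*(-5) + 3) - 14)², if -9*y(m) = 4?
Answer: -6076 - 1568*I*√2 ≈ -6076.0 - 2217.5*I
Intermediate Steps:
y(m) = -4/9 (y(m) = -⅑*4 = -4/9)
k(R, Q) = √2*√R (k(R, Q) = √(2*R) = √2*√R)
(k(-4, y(0))*(-5*(-5) + 3) - 14)² = ((√2*√(-4))*(-5*(-5) + 3) - 14)² = ((√2*(2*I))*(25 + 3) - 14)² = ((2*I*√2)*28 - 14)² = (56*I*√2 - 14)² = (-14 + 56*I*√2)²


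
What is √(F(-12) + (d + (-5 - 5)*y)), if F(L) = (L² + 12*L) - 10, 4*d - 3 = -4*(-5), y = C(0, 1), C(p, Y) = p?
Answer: I*√17/2 ≈ 2.0616*I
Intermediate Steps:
y = 0
d = 23/4 (d = ¾ + (-4*(-5))/4 = ¾ + (¼)*20 = ¾ + 5 = 23/4 ≈ 5.7500)
F(L) = -10 + L² + 12*L
√(F(-12) + (d + (-5 - 5)*y)) = √((-10 + (-12)² + 12*(-12)) + (23/4 + (-5 - 5)*0)) = √((-10 + 144 - 144) + (23/4 - 10*0)) = √(-10 + (23/4 + 0)) = √(-10 + 23/4) = √(-17/4) = I*√17/2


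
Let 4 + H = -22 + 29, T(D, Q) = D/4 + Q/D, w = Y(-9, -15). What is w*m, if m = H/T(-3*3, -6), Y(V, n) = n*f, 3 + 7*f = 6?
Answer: 1620/133 ≈ 12.180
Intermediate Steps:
f = 3/7 (f = -3/7 + (1/7)*6 = -3/7 + 6/7 = 3/7 ≈ 0.42857)
Y(V, n) = 3*n/7 (Y(V, n) = n*(3/7) = 3*n/7)
w = -45/7 (w = (3/7)*(-15) = -45/7 ≈ -6.4286)
T(D, Q) = D/4 + Q/D (T(D, Q) = D*(1/4) + Q/D = D/4 + Q/D)
H = 3 (H = -4 + (-22 + 29) = -4 + 7 = 3)
m = -36/19 (m = 3/((-3*3)/4 - 6/((-3*3))) = 3/((1/4)*(-9) - 6/(-9)) = 3/(-9/4 - 6*(-1/9)) = 3/(-9/4 + 2/3) = 3/(-19/12) = 3*(-12/19) = -36/19 ≈ -1.8947)
w*m = -45/7*(-36/19) = 1620/133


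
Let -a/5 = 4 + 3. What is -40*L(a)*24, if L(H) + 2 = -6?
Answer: 7680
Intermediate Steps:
a = -35 (a = -5*(4 + 3) = -5*7 = -35)
L(H) = -8 (L(H) = -2 - 6 = -8)
-40*L(a)*24 = -40*(-8)*24 = 320*24 = 7680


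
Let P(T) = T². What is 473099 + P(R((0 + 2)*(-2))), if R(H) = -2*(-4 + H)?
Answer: 473355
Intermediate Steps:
R(H) = 8 - 2*H
473099 + P(R((0 + 2)*(-2))) = 473099 + (8 - 2*(0 + 2)*(-2))² = 473099 + (8 - 4*(-2))² = 473099 + (8 - 2*(-4))² = 473099 + (8 + 8)² = 473099 + 16² = 473099 + 256 = 473355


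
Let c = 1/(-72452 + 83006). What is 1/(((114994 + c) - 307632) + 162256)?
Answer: -10554/320651627 ≈ -3.2914e-5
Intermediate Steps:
c = 1/10554 ≈ 9.4751e-5
1/(((114994 + c) - 307632) + 162256) = 1/(((114994 + 1/10554) - 307632) + 162256) = 1/((1213646677/10554 - 307632) + 162256) = 1/(-2033101451/10554 + 162256) = 1/(-320651627/10554) = -10554/320651627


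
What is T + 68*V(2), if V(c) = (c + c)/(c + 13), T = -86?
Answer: -1018/15 ≈ -67.867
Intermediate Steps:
V(c) = 2*c/(13 + c) (V(c) = (2*c)/(13 + c) = 2*c/(13 + c))
T + 68*V(2) = -86 + 68*(2*2/(13 + 2)) = -86 + 68*(2*2/15) = -86 + 68*(2*2*(1/15)) = -86 + 68*(4/15) = -86 + 272/15 = -1018/15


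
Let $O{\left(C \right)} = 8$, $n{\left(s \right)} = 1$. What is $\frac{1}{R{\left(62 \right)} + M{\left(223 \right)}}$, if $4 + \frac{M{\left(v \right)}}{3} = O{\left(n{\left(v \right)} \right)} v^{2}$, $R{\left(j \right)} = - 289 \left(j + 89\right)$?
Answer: $\frac{1}{1149845} \approx 8.6968 \cdot 10^{-7}$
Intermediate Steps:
$R{\left(j \right)} = -25721 - 289 j$ ($R{\left(j \right)} = - 289 \left(89 + j\right) = -25721 - 289 j$)
$M{\left(v \right)} = -12 + 24 v^{2}$ ($M{\left(v \right)} = -12 + 3 \cdot 8 v^{2} = -12 + 24 v^{2}$)
$\frac{1}{R{\left(62 \right)} + M{\left(223 \right)}} = \frac{1}{\left(-25721 - 17918\right) - \left(12 - 24 \cdot 223^{2}\right)} = \frac{1}{\left(-25721 - 17918\right) + \left(-12 + 24 \cdot 49729\right)} = \frac{1}{-43639 + \left(-12 + 1193496\right)} = \frac{1}{-43639 + 1193484} = \frac{1}{1149845}$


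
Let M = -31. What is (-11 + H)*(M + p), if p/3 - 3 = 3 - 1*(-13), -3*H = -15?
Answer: -156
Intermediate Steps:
H = 5 (H = -⅓*(-15) = 5)
p = 57 (p = 9 + 3*(3 - 1*(-13)) = 9 + 3*(3 + 13) = 9 + 3*16 = 9 + 48 = 57)
(-11 + H)*(M + p) = (-11 + 5)*(-31 + 57) = -6*26 = -156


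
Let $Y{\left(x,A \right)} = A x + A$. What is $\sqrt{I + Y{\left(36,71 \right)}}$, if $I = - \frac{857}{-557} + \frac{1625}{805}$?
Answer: $\frac{\sqrt{21154847434637}}{89677} \approx 51.289$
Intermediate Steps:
$Y{\left(x,A \right)} = A + A x$
$I = \frac{319002}{89677}$ ($I = \left(-857\right) \left(- \frac{1}{557}\right) + 1625 \cdot \frac{1}{805} = \frac{857}{557} + \frac{325}{161} = \frac{319002}{89677} \approx 3.5572$)
$\sqrt{I + Y{\left(36,71 \right)}} = \sqrt{\frac{319002}{89677} + 71 \left(1 + 36\right)} = \sqrt{\frac{319002}{89677} + 71 \cdot 37} = \sqrt{\frac{319002}{89677} + 2627} = \sqrt{\frac{235900481}{89677}} = \frac{\sqrt{21154847434637}}{89677}$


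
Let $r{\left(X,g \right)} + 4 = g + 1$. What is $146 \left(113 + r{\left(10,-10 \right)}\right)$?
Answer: $14600$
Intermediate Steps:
$r{\left(X,g \right)} = -3 + g$ ($r{\left(X,g \right)} = -4 + \left(g + 1\right) = -4 + \left(1 + g\right) = -3 + g$)
$146 \left(113 + r{\left(10,-10 \right)}\right) = 146 \left(113 - 13\right) = 146 \cdot 100 = 14600$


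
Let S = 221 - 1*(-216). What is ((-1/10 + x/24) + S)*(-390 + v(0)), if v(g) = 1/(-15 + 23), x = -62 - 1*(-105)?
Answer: -164193517/960 ≈ -1.7104e+5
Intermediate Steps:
x = 43 (x = -62 + 105 = 43)
v(g) = ⅛ (v(g) = 1/8 = ⅛)
S = 437 (S = 221 + 216 = 437)
((-1/10 + x/24) + S)*(-390 + v(0)) = ((-1/10 + 43/24) + 437)*(-390 + ⅛) = ((-1*⅒ + 43*(1/24)) + 437)*(-3119/8) = ((-⅒ + 43/24) + 437)*(-3119/8) = (203/120 + 437)*(-3119/8) = (52643/120)*(-3119/8) = -164193517/960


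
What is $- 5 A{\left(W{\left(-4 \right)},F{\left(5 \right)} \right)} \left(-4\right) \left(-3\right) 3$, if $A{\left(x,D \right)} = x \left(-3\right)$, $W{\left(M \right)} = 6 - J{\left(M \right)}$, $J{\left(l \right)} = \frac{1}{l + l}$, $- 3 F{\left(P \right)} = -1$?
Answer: $\frac{6615}{2} \approx 3307.5$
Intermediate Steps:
$F{\left(P \right)} = \frac{1}{3}$ ($F{\left(P \right)} = \left(- \frac{1}{3}\right) \left(-1\right) = \frac{1}{3}$)
$J{\left(l \right)} = \frac{1}{2 l}$
$W{\left(M \right)} = 6 - \frac{1}{2 M}$
$A{\left(x,D \right)} = - 3 x$
$- 5 A{\left(W{\left(-4 \right)},F{\left(5 \right)} \right)} \left(-4\right) \left(-3\right) 3 = - 5 \left(- 3 \left(6 - \frac{1}{2 \left(-4\right)}\right)\right) \left(-4\right) \left(-3\right) 3 = - 5 \left(- 3 \left(6 - - \frac{1}{8}\right)\right) \left(-4\right) \left(-3\right) 3 = - 5 \left(- 3 \left(6 + \frac{1}{8}\right)\right) \left(-4\right) \left(-3\right) 3 = - 5 \left(\left(-3\right) \frac{49}{8}\right) \left(-4\right) \left(-3\right) 3 = \left(-5\right) \left(- \frac{147}{8}\right) \left(-4\right) \left(-3\right) 3 = \frac{735}{8} \left(-4\right) \left(-3\right) 3 = \left(- \frac{735}{2}\right) \left(-3\right) 3 = \frac{2205}{2} \cdot 3 = \frac{6615}{2}$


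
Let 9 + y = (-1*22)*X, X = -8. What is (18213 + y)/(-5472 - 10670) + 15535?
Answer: 125373795/8071 ≈ 15534.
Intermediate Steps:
y = 167 (y = -9 - 1*22*(-8) = -9 - 22*(-8) = -9 + 176 = 167)
(18213 + y)/(-5472 - 10670) + 15535 = (18213 + 167)/(-5472 - 10670) + 15535 = 18380/(-16142) + 15535 = 18380*(-1/16142) + 15535 = -9190/8071 + 15535 = 125373795/8071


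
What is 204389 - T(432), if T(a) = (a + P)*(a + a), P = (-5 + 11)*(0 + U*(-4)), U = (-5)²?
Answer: 349541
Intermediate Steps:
U = 25
P = -600 (P = (-5 + 11)*(0 + 25*(-4)) = 6*(0 - 100) = 6*(-100) = -600)
T(a) = 2*a*(-600 + a) (T(a) = (a - 600)*(a + a) = (-600 + a)*(2*a) = 2*a*(-600 + a))
204389 - T(432) = 204389 - 2*432*(-600 + 432) = 204389 - 2*432*(-168) = 204389 - 1*(-145152) = 204389 + 145152 = 349541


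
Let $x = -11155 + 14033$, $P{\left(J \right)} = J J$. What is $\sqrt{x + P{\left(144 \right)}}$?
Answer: $\sqrt{23614} \approx 153.67$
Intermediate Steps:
$P{\left(J \right)} = J^{2}$
$x = 2878$
$\sqrt{x + P{\left(144 \right)}} = \sqrt{2878 + 144^{2}} = \sqrt{2878 + 20736} = \sqrt{23614}$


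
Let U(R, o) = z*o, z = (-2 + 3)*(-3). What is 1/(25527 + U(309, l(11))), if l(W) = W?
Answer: 1/25494 ≈ 3.9225e-5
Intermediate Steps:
z = -3 (z = 1*(-3) = -3)
U(R, o) = -3*o
1/(25527 + U(309, l(11))) = 1/(25527 - 3*11) = 1/(25527 - 33) = 1/25494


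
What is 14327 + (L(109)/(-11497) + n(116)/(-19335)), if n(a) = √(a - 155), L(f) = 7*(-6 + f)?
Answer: 164716798/11497 - I*√39/19335 ≈ 14327.0 - 0.00032299*I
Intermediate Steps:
L(f) = -42 + 7*f
n(a) = √(-155 + a)
14327 + (L(109)/(-11497) + n(116)/(-19335)) = 14327 + ((-42 + 7*109)/(-11497) + √(-155 + 116)/(-19335)) = 14327 + ((-42 + 763)*(-1/11497) + √(-39)*(-1/19335)) = 14327 + (721*(-1/11497) + (I*√39)*(-1/19335)) = 14327 + (-721/11497 - I*√39/19335) = 164716798/11497 - I*√39/19335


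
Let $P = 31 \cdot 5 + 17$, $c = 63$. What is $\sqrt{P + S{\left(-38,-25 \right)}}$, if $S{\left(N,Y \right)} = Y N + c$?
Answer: $\sqrt{1185} \approx 34.424$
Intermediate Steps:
$P = 172$ ($P = 155 + 17 = 172$)
$S{\left(N,Y \right)} = 63 + N Y$ ($S{\left(N,Y \right)} = Y N + 63 = N Y + 63 = 63 + N Y$)
$\sqrt{P + S{\left(-38,-25 \right)}} = \sqrt{172 + \left(63 - -950\right)} = \sqrt{172 + \left(63 + 950\right)} = \sqrt{172 + 1013} = \sqrt{1185}$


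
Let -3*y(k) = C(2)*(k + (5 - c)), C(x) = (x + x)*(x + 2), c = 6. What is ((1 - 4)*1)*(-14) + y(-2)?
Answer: 58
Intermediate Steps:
C(x) = 2*x*(2 + x) (C(x) = (2*x)*(2 + x) = 2*x*(2 + x))
y(k) = 16/3 - 16*k/3 (y(k) = -2*2*(2 + 2)*(k + (5 - 1*6))/3 = -2*2*4*(k + (5 - 6))/3 = -16*(k - 1)/3 = -16*(-1 + k)/3 = -(-16 + 16*k)/3 = 16/3 - 16*k/3)
((1 - 4)*1)*(-14) + y(-2) = ((1 - 4)*1)*(-14) + (16/3 - 16/3*(-2)) = -3*1*(-14) + (16/3 + 32/3) = -3*(-14) + 16 = 42 + 16 = 58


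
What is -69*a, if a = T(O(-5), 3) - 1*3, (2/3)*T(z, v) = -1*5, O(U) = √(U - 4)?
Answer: 1449/2 ≈ 724.50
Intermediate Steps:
O(U) = √(-4 + U)
T(z, v) = -15/2 (T(z, v) = 3*(-1*5)/2 = (3/2)*(-5) = -15/2)
a = -21/2 (a = -15/2 - 1*3 = -15/2 - 3 = -21/2 ≈ -10.500)
-69*a = -69*(-21/2) = 1449/2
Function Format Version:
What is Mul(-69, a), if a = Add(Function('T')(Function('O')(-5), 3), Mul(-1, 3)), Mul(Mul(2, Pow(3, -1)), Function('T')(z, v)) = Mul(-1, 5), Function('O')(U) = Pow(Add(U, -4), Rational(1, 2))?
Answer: Rational(1449, 2) ≈ 724.50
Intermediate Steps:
Function('O')(U) = Pow(Add(-4, U), Rational(1, 2))
Function('T')(z, v) = Rational(-15, 2) (Function('T')(z, v) = Mul(Rational(3, 2), Mul(-1, 5)) = Mul(Rational(3, 2), -5) = Rational(-15, 2))
a = Rational(-21, 2) (a = Add(Rational(-15, 2), Mul(-1, 3)) = Add(Rational(-15, 2), -3) = Rational(-21, 2) ≈ -10.500)
Mul(-69, a) = Mul(-69, Rational(-21, 2)) = Rational(1449, 2)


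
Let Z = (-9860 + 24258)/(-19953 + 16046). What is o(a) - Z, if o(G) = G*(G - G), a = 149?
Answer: 14398/3907 ≈ 3.6852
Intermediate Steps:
o(G) = 0 (o(G) = G*0 = 0)
Z = -14398/3907 (Z = 14398/(-3907) = 14398*(-1/3907) = -14398/3907 ≈ -3.6852)
o(a) - Z = 0 - 1*(-14398/3907) = 0 + 14398/3907 = 14398/3907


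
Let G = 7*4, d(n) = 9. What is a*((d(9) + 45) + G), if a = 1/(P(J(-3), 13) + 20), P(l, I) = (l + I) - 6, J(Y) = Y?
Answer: 41/12 ≈ 3.4167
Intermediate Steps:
P(l, I) = -6 + I + l (P(l, I) = (I + l) - 6 = -6 + I + l)
G = 28
a = 1/24 (a = 1/((-6 + 13 - 3) + 20) = 1/(4 + 20) = 1/24 ≈ 0.041667)
a*((d(9) + 45) + G) = ((9 + 45) + 28)/24 = (54 + 28)/24 = (1/24)*82 = 41/12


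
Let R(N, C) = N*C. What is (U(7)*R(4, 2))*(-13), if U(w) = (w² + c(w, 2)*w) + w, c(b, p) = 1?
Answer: -6552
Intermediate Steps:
R(N, C) = C*N
U(w) = w² + 2*w (U(w) = (w² + 1*w) + w = (w² + w) + w = (w + w²) + w = w² + 2*w)
(U(7)*R(4, 2))*(-13) = ((7*(2 + 7))*(2*4))*(-13) = ((7*9)*8)*(-13) = (63*8)*(-13) = 504*(-13) = -6552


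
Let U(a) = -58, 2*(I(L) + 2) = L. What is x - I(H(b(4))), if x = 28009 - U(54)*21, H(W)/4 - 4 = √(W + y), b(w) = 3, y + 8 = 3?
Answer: 29221 - 2*I*√2 ≈ 29221.0 - 2.8284*I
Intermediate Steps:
y = -5 (y = -8 + 3 = -5)
H(W) = 16 + 4*√(-5 + W) (H(W) = 16 + 4*√(W - 5) = 16 + 4*√(-5 + W))
I(L) = -2 + L/2
x = 29227 (x = 28009 - (-58)*21 = 28009 - 1*(-1218) = 28009 + 1218 = 29227)
x - I(H(b(4))) = 29227 - (-2 + (16 + 4*√(-5 + 3))/2) = 29227 - (-2 + (16 + 4*√(-2))/2) = 29227 - (-2 + (16 + 4*(I*√2))/2) = 29227 - (-2 + (16 + 4*I*√2)/2) = 29227 - (-2 + (8 + 2*I*√2)) = 29227 - (6 + 2*I*√2) = 29227 + (-6 - 2*I*√2) = 29221 - 2*I*√2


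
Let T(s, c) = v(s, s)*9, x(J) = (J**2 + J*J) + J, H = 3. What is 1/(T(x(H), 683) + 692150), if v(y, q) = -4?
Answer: 1/692114 ≈ 1.4448e-6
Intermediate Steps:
x(J) = J + 2*J**2 (x(J) = (J**2 + J**2) + J = 2*J**2 + J = J + 2*J**2)
T(s, c) = -36 (T(s, c) = -4*9 = -36)
1/(T(x(H), 683) + 692150) = 1/(-36 + 692150) = 1/692114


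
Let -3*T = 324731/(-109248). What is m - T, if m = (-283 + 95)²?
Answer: 11583459205/327744 ≈ 35343.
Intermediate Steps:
m = 35344 (m = (-188)² = 35344)
T = 324731/327744 (T = -324731/(3*(-109248)) = -324731*(-1)/(3*109248) = -⅓*(-324731/109248) = 324731/327744 ≈ 0.99081)
m - T = 35344 - 1*324731/327744 = 35344 - 324731/327744 = 11583459205/327744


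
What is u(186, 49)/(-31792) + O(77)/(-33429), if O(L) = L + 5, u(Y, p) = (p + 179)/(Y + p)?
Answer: -155063413/62438017620 ≈ -0.0024835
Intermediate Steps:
u(Y, p) = (179 + p)/(Y + p)
O(L) = 5 + L
u(186, 49)/(-31792) + O(77)/(-33429) = ((179 + 49)/(186 + 49))/(-31792) + (5 + 77)/(-33429) = (228/235)*(-1/31792) + 82*(-1/33429) = ((1/235)*228)*(-1/31792) - 82/33429 = (228/235)*(-1/31792) - 82/33429 = -57/1867780 - 82/33429 = -155063413/62438017620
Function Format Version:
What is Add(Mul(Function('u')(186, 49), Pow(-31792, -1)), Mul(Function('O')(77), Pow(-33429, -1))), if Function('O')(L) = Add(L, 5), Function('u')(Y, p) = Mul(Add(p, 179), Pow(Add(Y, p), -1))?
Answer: Rational(-155063413, 62438017620) ≈ -0.0024835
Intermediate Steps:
Function('u')(Y, p) = Mul(Pow(Add(Y, p), -1), Add(179, p)) (Function('u')(Y, p) = Mul(Add(179, p), Pow(Add(Y, p), -1)) = Mul(Pow(Add(Y, p), -1), Add(179, p)))
Function('O')(L) = Add(5, L)
Add(Mul(Function('u')(186, 49), Pow(-31792, -1)), Mul(Function('O')(77), Pow(-33429, -1))) = Add(Mul(Mul(Pow(Add(186, 49), -1), Add(179, 49)), Pow(-31792, -1)), Mul(Add(5, 77), Pow(-33429, -1))) = Add(Mul(Mul(Pow(235, -1), 228), Rational(-1, 31792)), Mul(82, Rational(-1, 33429))) = Add(Mul(Mul(Rational(1, 235), 228), Rational(-1, 31792)), Rational(-82, 33429)) = Add(Mul(Rational(228, 235), Rational(-1, 31792)), Rational(-82, 33429)) = Add(Rational(-57, 1867780), Rational(-82, 33429)) = Rational(-155063413, 62438017620)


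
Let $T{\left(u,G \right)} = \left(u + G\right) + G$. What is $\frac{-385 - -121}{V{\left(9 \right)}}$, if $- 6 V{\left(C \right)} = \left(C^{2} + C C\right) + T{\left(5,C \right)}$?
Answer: $\frac{1584}{185} \approx 8.5622$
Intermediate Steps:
$T{\left(u,G \right)} = u + 2 G$ ($T{\left(u,G \right)} = \left(G + u\right) + G = u + 2 G$)
$V{\left(C \right)} = - \frac{5}{6} - \frac{C}{3} - \frac{C^{2}}{3}$ ($V{\left(C \right)} = - \frac{\left(C^{2} + C C\right) + \left(5 + 2 C\right)}{6} = - \frac{\left(C^{2} + C^{2}\right) + \left(5 + 2 C\right)}{6} = - \frac{2 C^{2} + \left(5 + 2 C\right)}{6} = - \frac{5 + 2 C + 2 C^{2}}{6} = - \frac{5}{6} - \frac{C}{3} - \frac{C^{2}}{3}$)
$\frac{-385 - -121}{V{\left(9 \right)}} = \frac{-385 - -121}{- \frac{5}{6} - 3 - \frac{9^{2}}{3}} = \frac{-385 + 121}{- \frac{5}{6} - 3 - 27} = - \frac{264}{- \frac{5}{6} - 3 - 27} = - \frac{264}{- \frac{185}{6}} = \left(-264\right) \left(- \frac{6}{185}\right) = \frac{1584}{185}$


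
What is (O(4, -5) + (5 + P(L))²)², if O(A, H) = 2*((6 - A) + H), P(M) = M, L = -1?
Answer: 100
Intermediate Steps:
O(A, H) = 12 - 2*A + 2*H (O(A, H) = 2*(6 + H - A) = 12 - 2*A + 2*H)
(O(4, -5) + (5 + P(L))²)² = ((12 - 2*4 + 2*(-5)) + (5 - 1)²)² = ((12 - 8 - 10) + 4²)² = (-6 + 16)² = 10² = 100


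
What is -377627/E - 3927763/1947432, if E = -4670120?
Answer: -275120650589/142105330185 ≈ -1.9360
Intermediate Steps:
-377627/E - 3927763/1947432 = -377627/(-4670120) - 3927763/1947432 = -377627*(-1/4670120) - 3927763*1/1947432 = 377627/4670120 - 3927763/1947432 = -275120650589/142105330185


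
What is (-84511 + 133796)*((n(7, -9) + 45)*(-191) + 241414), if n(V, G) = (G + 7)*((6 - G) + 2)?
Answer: 11794541205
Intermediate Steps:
n(V, G) = (7 + G)*(8 - G)
(-84511 + 133796)*((n(7, -9) + 45)*(-191) + 241414) = (-84511 + 133796)*(((56 - 9 - 1*(-9)**2) + 45)*(-191) + 241414) = 49285*(((56 - 9 - 1*81) + 45)*(-191) + 241414) = 49285*(((56 - 9 - 81) + 45)*(-191) + 241414) = 49285*((-34 + 45)*(-191) + 241414) = 49285*(11*(-191) + 241414) = 49285*(-2101 + 241414) = 49285*239313 = 11794541205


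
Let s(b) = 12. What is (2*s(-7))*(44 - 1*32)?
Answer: 288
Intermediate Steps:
(2*s(-7))*(44 - 1*32) = (2*12)*(44 - 1*32) = 24*(44 - 32) = 24*12 = 288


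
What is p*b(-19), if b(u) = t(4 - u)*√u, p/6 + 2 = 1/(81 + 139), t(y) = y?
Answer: -30291*I*√19/110 ≈ -1200.3*I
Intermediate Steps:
p = -1317/110 (p = -12 + 6/(81 + 139) = -12 + 6/220 = -12 + 6*(1/220) = -12 + 3/110 = -1317/110 ≈ -11.973)
b(u) = √u*(4 - u) (b(u) = (4 - u)*√u = √u*(4 - u))
p*b(-19) = -1317*√(-19)*(4 - 1*(-19))/110 = -1317*I*√19*(4 + 19)/110 = -1317*I*√19*23/110 = -30291*I*√19/110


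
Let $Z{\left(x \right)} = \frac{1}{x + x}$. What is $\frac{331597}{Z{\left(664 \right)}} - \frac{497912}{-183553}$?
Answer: $\frac{80829549357160}{183553} \approx 4.4036 \cdot 10^{8}$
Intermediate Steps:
$Z{\left(x \right)} = \frac{1}{2 x}$
$\frac{331597}{Z{\left(664 \right)}} - \frac{497912}{-183553} = \frac{331597}{\frac{1}{2} \cdot \frac{1}{664}} - \frac{497912}{-183553} = \frac{331597}{\frac{1}{2} \cdot \frac{1}{664}} - - \frac{497912}{183553} = 331597 \frac{1}{\frac{1}{1328}} + \frac{497912}{183553} = 331597 \cdot 1328 + \frac{497912}{183553} = 440360816 + \frac{497912}{183553} = \frac{80829549357160}{183553}$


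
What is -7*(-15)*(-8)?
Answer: -840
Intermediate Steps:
-7*(-15)*(-8) = 105*(-8) = -840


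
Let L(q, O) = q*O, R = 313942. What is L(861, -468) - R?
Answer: -716890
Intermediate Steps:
L(q, O) = O*q
L(861, -468) - R = -468*861 - 1*313942 = -402948 - 313942 = -716890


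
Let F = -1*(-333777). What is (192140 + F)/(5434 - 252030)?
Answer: -75131/35228 ≈ -2.1327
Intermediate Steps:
F = 333777
(192140 + F)/(5434 - 252030) = (192140 + 333777)/(5434 - 252030) = 525917/(-246596) = 525917*(-1/246596) = -75131/35228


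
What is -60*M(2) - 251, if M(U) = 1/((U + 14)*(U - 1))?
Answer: -1019/4 ≈ -254.75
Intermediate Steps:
M(U) = 1/((-1 + U)*(14 + U)) (M(U) = 1/((14 + U)*(-1 + U)) = 1/((-1 + U)*(14 + U)))
-60*M(2) - 251 = -60/(-14 + 2**2 + 13*2) - 251 = -60/(-14 + 4 + 26) - 251 = -60/16 - 251 = -60*1/16 - 251 = -15/4 - 251 = -1019/4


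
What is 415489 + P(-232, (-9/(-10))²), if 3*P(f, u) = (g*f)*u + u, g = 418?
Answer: 1557223/4 ≈ 3.8931e+5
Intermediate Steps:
P(f, u) = u/3 + 418*f*u/3 (P(f, u) = ((418*f)*u + u)/3 = (418*f*u + u)/3 = (u + 418*f*u)/3 = u/3 + 418*f*u/3)
415489 + P(-232, (-9/(-10))²) = 415489 + (-9/(-10))²*(1 + 418*(-232))/3 = 415489 + (-9*(-⅒))²*(1 - 96976)/3 = 415489 + (⅓)*(9/10)²*(-96975) = 415489 + (⅓)*(81/100)*(-96975) = 415489 - 104733/4 = 1557223/4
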